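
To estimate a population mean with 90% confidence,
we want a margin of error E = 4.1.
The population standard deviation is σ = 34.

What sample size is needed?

z_0.05 = 1.645
n = (z×σ/E)² = (1.645×34/4.1)²
n = 186.0895
Round up: n = 187

Answer: n = 187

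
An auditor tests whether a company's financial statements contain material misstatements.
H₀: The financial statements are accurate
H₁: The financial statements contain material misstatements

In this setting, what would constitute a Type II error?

Type I error: rejecting H₀ when it is actually true (false positive).
Type II error: failing to reject H₀ when H₁ is actually true (false negative).

Answer: Failing to detect material misstatements that are actually present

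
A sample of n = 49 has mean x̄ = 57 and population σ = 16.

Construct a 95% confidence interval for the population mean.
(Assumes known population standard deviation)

Answer: (52.5200, 61.4800)

Derivation:
Confidence level: 95%, α = 0.05
z_0.025 = 1.960
SE = σ/√n = 16/√49 = 2.2857
Margin of error = 1.960 × 2.2857 = 4.4800
CI: x̄ ± margin = 57 ± 4.4800
CI: (52.5200, 61.4800)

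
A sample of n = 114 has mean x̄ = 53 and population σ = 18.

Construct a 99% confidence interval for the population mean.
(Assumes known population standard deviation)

Confidence level: 99%, α = 0.01
z_0.005 = 2.576
SE = σ/√n = 18/√114 = 1.6859
Margin of error = 2.576 × 1.6859 = 4.3429
CI: x̄ ± margin = 53 ± 4.3429
CI: (48.6571, 57.3429)

Answer: (48.6571, 57.3429)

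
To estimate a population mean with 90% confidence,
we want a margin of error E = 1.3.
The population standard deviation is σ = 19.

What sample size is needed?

z_0.05 = 1.645
n = (z×σ/E)² = (1.645×19/1.3)²
n = 578.0326
Round up: n = 579

Answer: n = 579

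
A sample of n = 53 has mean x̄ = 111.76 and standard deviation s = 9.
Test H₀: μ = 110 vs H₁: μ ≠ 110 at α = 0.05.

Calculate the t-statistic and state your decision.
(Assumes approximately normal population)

df = n - 1 = 52
SE = s/√n = 9/√53 = 1.2362
t = (x̄ - μ₀)/SE = (111.76 - 110)/1.2362 = 1.4237
Critical value: t_{0.025,52} = ±2.007
p-value ≈ 0.1605
Decision: fail to reject H₀

Answer: t = 1.4237, fail to reject H₀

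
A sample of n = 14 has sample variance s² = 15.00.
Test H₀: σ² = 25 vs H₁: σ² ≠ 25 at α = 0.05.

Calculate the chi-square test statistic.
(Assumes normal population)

Answer: χ² = 7.8000, fail to reject H₀

Derivation:
df = n - 1 = 13
χ² = (n-1)s²/σ₀² = 13×15.00/25 = 7.8000
Critical values: χ²_{0.975,13} = 5.009, χ²_{0.025,13} = 24.736
Rejection region: χ² < 5.009 or χ² > 24.736
Decision: fail to reject H₀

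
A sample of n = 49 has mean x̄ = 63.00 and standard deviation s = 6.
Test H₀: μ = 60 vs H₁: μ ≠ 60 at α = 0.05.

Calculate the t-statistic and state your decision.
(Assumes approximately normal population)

df = n - 1 = 48
SE = s/√n = 6/√49 = 0.8571
t = (x̄ - μ₀)/SE = (63.00 - 60)/0.8571 = 3.5002
Critical value: t_{0.025,48} = ±2.011
p-value ≈ 0.0010
Decision: reject H₀

Answer: t = 3.5002, reject H₀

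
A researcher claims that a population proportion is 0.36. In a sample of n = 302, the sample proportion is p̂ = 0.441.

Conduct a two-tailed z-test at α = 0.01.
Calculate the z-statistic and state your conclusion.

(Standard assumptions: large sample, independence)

Answer: z = 2.9326, reject H₀

Derivation:
H₀: p = 0.36, H₁: p ≠ 0.36
Standard error: SE = √(p₀(1-p₀)/n) = √(0.36×0.64/302) = 0.027621
z-statistic: z = (p̂ - p₀)/SE = (0.441 - 0.36)/0.027621 = 2.9326
Critical value: z_0.005 = ±2.576
p-value = 0.0034
Decision: reject H₀ at α = 0.01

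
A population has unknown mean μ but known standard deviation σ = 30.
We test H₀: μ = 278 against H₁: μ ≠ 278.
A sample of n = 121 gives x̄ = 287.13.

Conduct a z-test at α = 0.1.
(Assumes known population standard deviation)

Answer: z = 3.3476, reject H₀

Derivation:
Standard error: SE = σ/√n = 30/√121 = 2.7273
z-statistic: z = (x̄ - μ₀)/SE = (287.13 - 278)/2.7273 = 3.3476
Critical value: ±1.645
p-value = 0.0008
Decision: reject H₀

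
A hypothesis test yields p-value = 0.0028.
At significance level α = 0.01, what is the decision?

Compare p-value to α:
0.0028 < 0.01
Decision: reject H₀

Answer: reject H₀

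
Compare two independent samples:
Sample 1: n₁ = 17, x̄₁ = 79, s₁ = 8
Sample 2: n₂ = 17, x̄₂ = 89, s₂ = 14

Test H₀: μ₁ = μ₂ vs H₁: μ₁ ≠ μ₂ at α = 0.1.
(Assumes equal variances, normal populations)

Pooled variance: s²_p = [16×8² + 16×14²]/(32) = 130.0000
s_p = 11.4018
SE = s_p×√(1/n₁ + 1/n₂) = 11.4018×√(1/17 + 1/17) = 3.9108
t = (x̄₁ - x̄₂)/SE = (79 - 89)/3.9108 = -2.5570
df = 32, t-critical = ±1.694
Decision: reject H₀

Answer: t = -2.5570, reject H₀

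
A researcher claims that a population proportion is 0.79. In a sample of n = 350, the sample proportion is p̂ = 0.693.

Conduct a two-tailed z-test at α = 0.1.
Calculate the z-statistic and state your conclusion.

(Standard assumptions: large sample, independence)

H₀: p = 0.79, H₁: p ≠ 0.79
Standard error: SE = √(p₀(1-p₀)/n) = √(0.79×0.21/350) = 0.021772
z-statistic: z = (p̂ - p₀)/SE = (0.693 - 0.79)/0.021772 = -4.4553
Critical value: z_0.05 = ±1.645
p-value < 0.0001
Decision: reject H₀ at α = 0.1

Answer: z = -4.4553, reject H₀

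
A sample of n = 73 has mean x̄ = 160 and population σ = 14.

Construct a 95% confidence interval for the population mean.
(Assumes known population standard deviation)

Answer: (156.7883, 163.2117)

Derivation:
Confidence level: 95%, α = 0.05
z_0.025 = 1.960
SE = σ/√n = 14/√73 = 1.6386
Margin of error = 1.960 × 1.6386 = 3.2117
CI: x̄ ± margin = 160 ± 3.2117
CI: (156.7883, 163.2117)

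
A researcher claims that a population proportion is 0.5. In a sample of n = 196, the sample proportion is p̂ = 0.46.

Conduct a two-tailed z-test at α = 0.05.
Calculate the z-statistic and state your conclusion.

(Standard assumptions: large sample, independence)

H₀: p = 0.5, H₁: p ≠ 0.5
Standard error: SE = √(p₀(1-p₀)/n) = √(0.5×0.5/196) = 0.035714
z-statistic: z = (p̂ - p₀)/SE = (0.46 - 0.5)/0.035714 = -1.1200
Critical value: z_0.025 = ±1.960
p-value = 0.2627
Decision: fail to reject H₀ at α = 0.05

Answer: z = -1.1200, fail to reject H₀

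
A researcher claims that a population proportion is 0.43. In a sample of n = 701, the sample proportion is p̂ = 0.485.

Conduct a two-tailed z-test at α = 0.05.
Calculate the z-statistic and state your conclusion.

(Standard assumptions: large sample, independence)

H₀: p = 0.43, H₁: p ≠ 0.43
Standard error: SE = √(p₀(1-p₀)/n) = √(0.43×0.57/701) = 0.018699
z-statistic: z = (p̂ - p₀)/SE = (0.485 - 0.43)/0.018699 = 2.9413
Critical value: z_0.025 = ±1.960
p-value = 0.0033
Decision: reject H₀ at α = 0.05

Answer: z = 2.9413, reject H₀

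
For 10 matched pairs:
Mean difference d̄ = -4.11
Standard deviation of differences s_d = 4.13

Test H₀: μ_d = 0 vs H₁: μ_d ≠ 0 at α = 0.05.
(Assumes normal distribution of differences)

Answer: t = -3.1470, reject H₀

Derivation:
df = n - 1 = 9
SE = s_d/√n = 4.13/√10 = 1.3060
t = d̄/SE = -4.11/1.3060 = -3.1470
Critical value: t_{0.025,9} = ±2.262
p-value ≈ 0.0118
Decision: reject H₀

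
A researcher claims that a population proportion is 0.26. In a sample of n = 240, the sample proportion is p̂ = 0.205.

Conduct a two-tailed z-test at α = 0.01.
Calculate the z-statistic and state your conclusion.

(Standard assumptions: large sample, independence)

H₀: p = 0.26, H₁: p ≠ 0.26
Standard error: SE = √(p₀(1-p₀)/n) = √(0.26×0.74/240) = 0.028314
z-statistic: z = (p̂ - p₀)/SE = (0.205 - 0.26)/0.028314 = -1.9425
Critical value: z_0.005 = ±2.576
p-value = 0.0521
Decision: fail to reject H₀ at α = 0.01

Answer: z = -1.9425, fail to reject H₀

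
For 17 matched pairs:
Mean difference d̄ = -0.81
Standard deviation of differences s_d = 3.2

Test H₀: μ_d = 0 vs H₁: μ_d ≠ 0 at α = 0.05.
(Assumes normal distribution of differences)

Answer: t = -1.0437, fail to reject H₀

Derivation:
df = n - 1 = 16
SE = s_d/√n = 3.2/√17 = 0.7761
t = d̄/SE = -0.81/0.7761 = -1.0437
Critical value: t_{0.025,16} = ±2.120
p-value ≈ 0.3121
Decision: fail to reject H₀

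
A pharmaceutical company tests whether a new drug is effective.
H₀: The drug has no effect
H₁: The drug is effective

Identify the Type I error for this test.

Type I error: rejecting H₀ when it is actually true (false positive).
Type II error: failing to reject H₀ when H₁ is actually true (false negative).

Answer: Concluding the drug is effective when it actually has no effect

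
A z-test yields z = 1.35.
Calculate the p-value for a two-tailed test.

Answer: p-value ≈ 0.1770

Derivation:
For z = 1.35:
p = 2×P(Z > |1.35|) = 2×(1 - Φ(1.35)) = 0.1770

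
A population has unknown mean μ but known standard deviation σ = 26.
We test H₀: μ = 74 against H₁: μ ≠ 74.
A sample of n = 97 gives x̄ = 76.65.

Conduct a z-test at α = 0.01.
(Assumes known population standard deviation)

Answer: z = 1.0038, fail to reject H₀

Derivation:
Standard error: SE = σ/√n = 26/√97 = 2.6399
z-statistic: z = (x̄ - μ₀)/SE = (76.65 - 74)/2.6399 = 1.0038
Critical value: ±2.576
p-value = 0.3155
Decision: fail to reject H₀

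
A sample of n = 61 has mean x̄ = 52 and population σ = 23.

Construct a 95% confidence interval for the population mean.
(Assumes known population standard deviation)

Answer: (46.2282, 57.7718)

Derivation:
Confidence level: 95%, α = 0.05
z_0.025 = 1.960
SE = σ/√n = 23/√61 = 2.9448
Margin of error = 1.960 × 2.9448 = 5.7718
CI: x̄ ± margin = 52 ± 5.7718
CI: (46.2282, 57.7718)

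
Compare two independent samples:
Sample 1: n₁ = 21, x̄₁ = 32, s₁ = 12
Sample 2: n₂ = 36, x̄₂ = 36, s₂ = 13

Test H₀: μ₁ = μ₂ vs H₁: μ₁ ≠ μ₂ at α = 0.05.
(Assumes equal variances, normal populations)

Pooled variance: s²_p = [20×12² + 35×13²]/(55) = 159.9091
s_p = 12.6455
SE = s_p×√(1/n₁ + 1/n₂) = 12.6455×√(1/21 + 1/36) = 3.4723
t = (x̄₁ - x̄₂)/SE = (32 - 36)/3.4723 = -1.1520
df = 55, t-critical = ±2.004
Decision: fail to reject H₀

Answer: t = -1.1520, fail to reject H₀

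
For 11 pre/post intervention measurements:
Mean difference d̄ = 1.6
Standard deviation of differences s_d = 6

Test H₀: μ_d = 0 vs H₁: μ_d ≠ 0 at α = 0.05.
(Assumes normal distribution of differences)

df = n - 1 = 10
SE = s_d/√n = 6/√11 = 1.8091
t = d̄/SE = 1.6/1.8091 = 0.8844
Critical value: t_{0.025,10} = ±2.228
p-value ≈ 0.3972
Decision: fail to reject H₀

Answer: t = 0.8844, fail to reject H₀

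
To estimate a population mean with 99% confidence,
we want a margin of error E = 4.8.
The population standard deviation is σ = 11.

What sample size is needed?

z_0.005 = 2.576
n = (z×σ/E)² = (2.576×11/4.8)²
n = 34.8493
Round up: n = 35

Answer: n = 35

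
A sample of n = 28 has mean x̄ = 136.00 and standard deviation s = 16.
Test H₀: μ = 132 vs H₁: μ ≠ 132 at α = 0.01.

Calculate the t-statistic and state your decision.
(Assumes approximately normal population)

df = n - 1 = 27
SE = s/√n = 16/√28 = 3.0237
t = (x̄ - μ₀)/SE = (136.00 - 132)/3.0237 = 1.3229
Critical value: t_{0.005,27} = ±2.771
p-value ≈ 0.1970
Decision: fail to reject H₀

Answer: t = 1.3229, fail to reject H₀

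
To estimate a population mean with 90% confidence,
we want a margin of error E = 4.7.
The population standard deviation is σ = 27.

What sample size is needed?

z_0.05 = 1.645
n = (z×σ/E)² = (1.645×27/4.7)²
n = 89.3025
Round up: n = 90

Answer: n = 90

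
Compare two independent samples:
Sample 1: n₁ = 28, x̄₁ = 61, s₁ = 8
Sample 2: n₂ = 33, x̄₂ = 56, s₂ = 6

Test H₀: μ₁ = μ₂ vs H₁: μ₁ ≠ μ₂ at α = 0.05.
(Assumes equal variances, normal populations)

Pooled variance: s²_p = [27×8² + 32×6²]/(59) = 48.8136
s_p = 6.9867
SE = s_p×√(1/n₁ + 1/n₂) = 6.9867×√(1/28 + 1/33) = 1.7952
t = (x̄₁ - x̄₂)/SE = (61 - 56)/1.7952 = 2.7852
df = 59, t-critical = ±2.001
Decision: reject H₀

Answer: t = 2.7852, reject H₀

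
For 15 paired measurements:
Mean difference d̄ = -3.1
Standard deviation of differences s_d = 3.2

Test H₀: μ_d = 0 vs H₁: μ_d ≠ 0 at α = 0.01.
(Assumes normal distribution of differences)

Answer: t = -3.7521, reject H₀

Derivation:
df = n - 1 = 14
SE = s_d/√n = 3.2/√15 = 0.8262
t = d̄/SE = -3.1/0.8262 = -3.7521
Critical value: t_{0.005,14} = ±2.977
p-value ≈ 0.0021
Decision: reject H₀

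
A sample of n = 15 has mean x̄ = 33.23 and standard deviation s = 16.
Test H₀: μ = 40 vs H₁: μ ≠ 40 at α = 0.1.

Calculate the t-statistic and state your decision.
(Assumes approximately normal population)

df = n - 1 = 14
SE = s/√n = 16/√15 = 4.1312
t = (x̄ - μ₀)/SE = (33.23 - 40)/4.1312 = -1.6387
Critical value: t_{0.05,14} = ±1.761
p-value ≈ 0.1235
Decision: fail to reject H₀

Answer: t = -1.6387, fail to reject H₀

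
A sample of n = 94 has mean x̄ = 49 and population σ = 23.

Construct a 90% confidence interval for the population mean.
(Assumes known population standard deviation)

Answer: (45.0976, 52.9024)

Derivation:
Confidence level: 90%, α = 0.1
z_0.05 = 1.645
SE = σ/√n = 23/√94 = 2.3723
Margin of error = 1.645 × 2.3723 = 3.9024
CI: x̄ ± margin = 49 ± 3.9024
CI: (45.0976, 52.9024)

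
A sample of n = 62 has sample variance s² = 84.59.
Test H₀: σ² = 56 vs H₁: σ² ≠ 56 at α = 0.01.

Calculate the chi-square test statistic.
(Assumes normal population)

Answer: χ² = 92.1427, fail to reject H₀

Derivation:
df = n - 1 = 61
χ² = (n-1)s²/σ₀² = 61×84.59/56 = 92.1427
Critical values: χ²_{0.995,61} = 36.301, χ²_{0.005,61} = 93.186
Rejection region: χ² < 36.301 or χ² > 93.186
Decision: fail to reject H₀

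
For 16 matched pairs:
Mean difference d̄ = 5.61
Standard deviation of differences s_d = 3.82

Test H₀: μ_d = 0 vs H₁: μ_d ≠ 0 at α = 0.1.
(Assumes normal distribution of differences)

df = n - 1 = 15
SE = s_d/√n = 3.82/√16 = 0.9550
t = d̄/SE = 5.61/0.9550 = 5.8743
Critical value: t_{0.05,15} = ±1.753
p-value < 0.0001
Decision: reject H₀

Answer: t = 5.8743, reject H₀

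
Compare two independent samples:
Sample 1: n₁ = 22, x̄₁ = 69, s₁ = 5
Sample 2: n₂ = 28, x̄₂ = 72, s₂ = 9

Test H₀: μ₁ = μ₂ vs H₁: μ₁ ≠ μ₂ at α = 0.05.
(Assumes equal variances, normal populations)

Answer: t = -1.4009, fail to reject H₀

Derivation:
Pooled variance: s²_p = [21×5² + 27×9²]/(48) = 56.5000
s_p = 7.5166
SE = s_p×√(1/n₁ + 1/n₂) = 7.5166×√(1/22 + 1/28) = 2.1415
t = (x̄₁ - x̄₂)/SE = (69 - 72)/2.1415 = -1.4009
df = 48, t-critical = ±2.011
Decision: fail to reject H₀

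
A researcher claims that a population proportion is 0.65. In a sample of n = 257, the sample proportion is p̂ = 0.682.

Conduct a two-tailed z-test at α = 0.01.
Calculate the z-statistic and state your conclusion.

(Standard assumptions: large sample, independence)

Answer: z = 1.0755, fail to reject H₀

Derivation:
H₀: p = 0.65, H₁: p ≠ 0.65
Standard error: SE = √(p₀(1-p₀)/n) = √(0.65×0.35/257) = 0.029753
z-statistic: z = (p̂ - p₀)/SE = (0.682 - 0.65)/0.029753 = 1.0755
Critical value: z_0.005 = ±2.576
p-value = 0.2822
Decision: fail to reject H₀ at α = 0.01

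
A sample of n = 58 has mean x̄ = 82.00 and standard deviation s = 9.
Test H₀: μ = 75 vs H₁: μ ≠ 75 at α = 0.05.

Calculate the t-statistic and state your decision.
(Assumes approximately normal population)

Answer: t = 5.9232, reject H₀

Derivation:
df = n - 1 = 57
SE = s/√n = 9/√58 = 1.1818
t = (x̄ - μ₀)/SE = (82.00 - 75)/1.1818 = 5.9232
Critical value: t_{0.025,57} = ±2.002
p-value < 0.0001
Decision: reject H₀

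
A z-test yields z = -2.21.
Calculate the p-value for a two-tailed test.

Answer: p-value ≈ 0.0271

Derivation:
For z = -2.21:
p = 2×P(Z > |-2.21|) = 2×(1 - Φ(2.21)) = 0.0271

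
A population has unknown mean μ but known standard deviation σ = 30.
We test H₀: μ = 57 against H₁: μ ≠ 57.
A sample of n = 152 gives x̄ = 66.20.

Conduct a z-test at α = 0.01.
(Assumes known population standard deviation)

Standard error: SE = σ/√n = 30/√152 = 2.4333
z-statistic: z = (x̄ - μ₀)/SE = (66.20 - 57)/2.4333 = 3.7809
Critical value: ±2.576
p-value = 0.0002
Decision: reject H₀

Answer: z = 3.7809, reject H₀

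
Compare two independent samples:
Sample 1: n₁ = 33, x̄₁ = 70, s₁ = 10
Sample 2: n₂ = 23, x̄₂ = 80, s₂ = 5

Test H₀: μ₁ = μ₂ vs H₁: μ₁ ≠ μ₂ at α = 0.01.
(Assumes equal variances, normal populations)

Pooled variance: s²_p = [32×10² + 22×5²]/(54) = 69.4444
s_p = 8.3333
SE = s_p×√(1/n₁ + 1/n₂) = 8.3333×√(1/33 + 1/23) = 2.2636
t = (x̄₁ - x̄₂)/SE = (70 - 80)/2.2636 = -4.4177
df = 54, t-critical = ±2.670
Decision: reject H₀

Answer: t = -4.4177, reject H₀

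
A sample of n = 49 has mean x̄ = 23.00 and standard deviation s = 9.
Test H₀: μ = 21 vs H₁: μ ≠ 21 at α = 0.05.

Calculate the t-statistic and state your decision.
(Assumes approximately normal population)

df = n - 1 = 48
SE = s/√n = 9/√49 = 1.2857
t = (x̄ - μ₀)/SE = (23.00 - 21)/1.2857 = 1.5556
Critical value: t_{0.025,48} = ±2.011
p-value ≈ 0.1264
Decision: fail to reject H₀

Answer: t = 1.5556, fail to reject H₀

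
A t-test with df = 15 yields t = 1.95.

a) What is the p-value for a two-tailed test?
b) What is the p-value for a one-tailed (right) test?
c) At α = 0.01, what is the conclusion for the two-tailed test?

Using t-distribution with df = 15:
a) Two-tailed: p = 2×P(T > 1.95) = 0.0701
b) One-tailed: p = P(T > 1.95) = 0.0351
c) 0.0701 ≥ 0.01, fail to reject H₀

Answer: a) 0.0701, b) 0.0351, c) fail to reject H₀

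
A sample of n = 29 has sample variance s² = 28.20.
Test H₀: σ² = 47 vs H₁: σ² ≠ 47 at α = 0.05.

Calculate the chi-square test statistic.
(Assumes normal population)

Answer: χ² = 16.8000, fail to reject H₀

Derivation:
df = n - 1 = 28
χ² = (n-1)s²/σ₀² = 28×28.20/47 = 16.8000
Critical values: χ²_{0.975,28} = 15.308, χ²_{0.025,28} = 44.461
Rejection region: χ² < 15.308 or χ² > 44.461
Decision: fail to reject H₀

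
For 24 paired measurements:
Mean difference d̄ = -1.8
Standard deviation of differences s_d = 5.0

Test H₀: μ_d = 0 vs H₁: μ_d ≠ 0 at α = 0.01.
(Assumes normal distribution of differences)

Answer: t = -1.7637, fail to reject H₀

Derivation:
df = n - 1 = 23
SE = s_d/√n = 5.0/√24 = 1.0206
t = d̄/SE = -1.8/1.0206 = -1.7637
Critical value: t_{0.005,23} = ±2.807
p-value ≈ 0.0911
Decision: fail to reject H₀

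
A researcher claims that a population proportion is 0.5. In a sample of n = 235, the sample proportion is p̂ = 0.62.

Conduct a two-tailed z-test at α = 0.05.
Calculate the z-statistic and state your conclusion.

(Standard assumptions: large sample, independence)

Answer: z = 3.6792, reject H₀

Derivation:
H₀: p = 0.5, H₁: p ≠ 0.5
Standard error: SE = √(p₀(1-p₀)/n) = √(0.5×0.5/235) = 0.032616
z-statistic: z = (p̂ - p₀)/SE = (0.62 - 0.5)/0.032616 = 3.6792
Critical value: z_0.025 = ±1.960
p-value = 0.0002
Decision: reject H₀ at α = 0.05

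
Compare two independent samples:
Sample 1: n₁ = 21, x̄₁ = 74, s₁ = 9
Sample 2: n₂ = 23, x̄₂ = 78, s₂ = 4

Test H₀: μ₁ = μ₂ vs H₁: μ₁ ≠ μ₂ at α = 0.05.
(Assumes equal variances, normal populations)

Pooled variance: s²_p = [20×9² + 22×4²]/(42) = 46.9524
s_p = 6.8522
SE = s_p×√(1/n₁ + 1/n₂) = 6.8522×√(1/21 + 1/23) = 2.0682
t = (x̄₁ - x̄₂)/SE = (74 - 78)/2.0682 = -1.9340
df = 42, t-critical = ±2.018
Decision: fail to reject H₀

Answer: t = -1.9340, fail to reject H₀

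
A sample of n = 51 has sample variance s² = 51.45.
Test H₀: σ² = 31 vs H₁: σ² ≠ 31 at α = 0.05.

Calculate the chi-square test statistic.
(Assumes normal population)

df = n - 1 = 50
χ² = (n-1)s²/σ₀² = 50×51.45/31 = 82.9839
Critical values: χ²_{0.975,50} = 32.357, χ²_{0.025,50} = 71.420
Rejection region: χ² < 32.357 or χ² > 71.420
Decision: reject H₀

Answer: χ² = 82.9839, reject H₀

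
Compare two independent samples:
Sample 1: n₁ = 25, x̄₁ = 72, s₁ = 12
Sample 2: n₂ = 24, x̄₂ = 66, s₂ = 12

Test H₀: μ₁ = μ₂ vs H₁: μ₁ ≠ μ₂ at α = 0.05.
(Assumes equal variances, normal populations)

Answer: t = 1.7496, fail to reject H₀

Derivation:
Pooled variance: s²_p = [24×12² + 23×12²]/(47) = 144.0000
s_p = 12.0000
SE = s_p×√(1/n₁ + 1/n₂) = 12.0000×√(1/25 + 1/24) = 3.4293
t = (x̄₁ - x̄₂)/SE = (72 - 66)/3.4293 = 1.7496
df = 47, t-critical = ±2.012
Decision: fail to reject H₀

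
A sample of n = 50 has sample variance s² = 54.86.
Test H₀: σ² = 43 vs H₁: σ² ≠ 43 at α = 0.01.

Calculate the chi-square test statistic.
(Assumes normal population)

df = n - 1 = 49
χ² = (n-1)s²/σ₀² = 49×54.86/43 = 62.5149
Critical values: χ²_{0.995,49} = 27.249, χ²_{0.005,49} = 78.231
Rejection region: χ² < 27.249 or χ² > 78.231
Decision: fail to reject H₀

Answer: χ² = 62.5149, fail to reject H₀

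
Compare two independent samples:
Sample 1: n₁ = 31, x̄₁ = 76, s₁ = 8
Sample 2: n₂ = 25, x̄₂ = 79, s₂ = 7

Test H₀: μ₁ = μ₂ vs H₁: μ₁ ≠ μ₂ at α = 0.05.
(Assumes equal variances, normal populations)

Answer: t = -1.4739, fail to reject H₀

Derivation:
Pooled variance: s²_p = [30×8² + 24×7²]/(54) = 57.3333
s_p = 7.5719
SE = s_p×√(1/n₁ + 1/n₂) = 7.5719×√(1/31 + 1/25) = 2.0354
t = (x̄₁ - x̄₂)/SE = (76 - 79)/2.0354 = -1.4739
df = 54, t-critical = ±2.005
Decision: fail to reject H₀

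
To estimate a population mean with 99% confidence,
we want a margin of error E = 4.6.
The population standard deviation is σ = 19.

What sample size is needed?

Answer: n = 114

Derivation:
z_0.005 = 2.576
n = (z×σ/E)² = (2.576×19/4.6)²
n = 113.2096
Round up: n = 114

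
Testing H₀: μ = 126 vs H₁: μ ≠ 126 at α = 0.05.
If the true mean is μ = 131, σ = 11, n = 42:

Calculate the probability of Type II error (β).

Answer: β ≈ 0.1621

Derivation:
SE = σ/√n = 11/√42 = 1.6973
Critical values: μ₀ ± z_0.025×SE = 126 ± 1.960×1.6973
Acceptance region: (122.6733, 129.3267)
Under H₁ (μ = 131): z_high = (129.3267 - 131)/1.6973 = -0.9859, z_low = (122.6733 - 131)/1.6973 = -4.9059
β = P(not reject | H₁) = Φ(-0.9859) - Φ(-4.9059) ≈ 0.1621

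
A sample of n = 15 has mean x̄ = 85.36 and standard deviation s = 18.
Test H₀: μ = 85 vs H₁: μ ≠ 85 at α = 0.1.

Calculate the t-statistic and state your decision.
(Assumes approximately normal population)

df = n - 1 = 14
SE = s/√n = 18/√15 = 4.6476
t = (x̄ - μ₀)/SE = (85.36 - 85)/4.6476 = 0.0775
Critical value: t_{0.05,14} = ±1.761
p-value ≈ 0.9393
Decision: fail to reject H₀

Answer: t = 0.0775, fail to reject H₀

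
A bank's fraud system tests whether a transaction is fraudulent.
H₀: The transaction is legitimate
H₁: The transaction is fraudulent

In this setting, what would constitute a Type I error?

Type I error: rejecting H₀ when it is actually true (false positive).
Type II error: failing to reject H₀ when H₁ is actually true (false negative).

Answer: Blocking a legitimate transaction as fraud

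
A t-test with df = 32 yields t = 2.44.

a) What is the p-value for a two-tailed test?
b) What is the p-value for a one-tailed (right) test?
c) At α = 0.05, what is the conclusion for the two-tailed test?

Using t-distribution with df = 32:
a) Two-tailed: p = 2×P(T > 2.44) = 0.0204
b) One-tailed: p = P(T > 2.44) = 0.0102
c) 0.0204 < 0.05, reject H₀

Answer: a) 0.0204, b) 0.0102, c) reject H₀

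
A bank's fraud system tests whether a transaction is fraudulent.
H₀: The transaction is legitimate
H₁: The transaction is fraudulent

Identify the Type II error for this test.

Answer: Allowing a fraudulent transaction to go through

Derivation:
Type I error: rejecting H₀ when it is actually true (false positive).
Type II error: failing to reject H₀ when H₁ is actually true (false negative).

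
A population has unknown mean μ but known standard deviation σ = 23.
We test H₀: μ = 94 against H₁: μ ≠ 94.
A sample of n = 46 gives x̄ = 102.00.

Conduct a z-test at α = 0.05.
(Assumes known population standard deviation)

Answer: z = 2.3590, reject H₀

Derivation:
Standard error: SE = σ/√n = 23/√46 = 3.3912
z-statistic: z = (x̄ - μ₀)/SE = (102.00 - 94)/3.3912 = 2.3590
Critical value: ±1.960
p-value = 0.0183
Decision: reject H₀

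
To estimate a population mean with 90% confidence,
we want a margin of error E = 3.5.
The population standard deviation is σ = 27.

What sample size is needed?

z_0.05 = 1.645
n = (z×σ/E)² = (1.645×27/3.5)²
n = 161.0361
Round up: n = 162

Answer: n = 162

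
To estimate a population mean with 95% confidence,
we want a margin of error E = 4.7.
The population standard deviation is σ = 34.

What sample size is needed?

Answer: n = 202

Derivation:
z_0.025 = 1.960
n = (z×σ/E)² = (1.960×34/4.7)²
n = 201.0362
Round up: n = 202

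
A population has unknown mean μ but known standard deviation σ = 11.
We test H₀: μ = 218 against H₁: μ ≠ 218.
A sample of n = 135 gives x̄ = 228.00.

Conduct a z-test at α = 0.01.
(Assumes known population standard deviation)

Answer: z = 10.5630, reject H₀

Derivation:
Standard error: SE = σ/√n = 11/√135 = 0.9467
z-statistic: z = (x̄ - μ₀)/SE = (228.00 - 218)/0.9467 = 10.5630
Critical value: ±2.576
p-value < 0.0001
Decision: reject H₀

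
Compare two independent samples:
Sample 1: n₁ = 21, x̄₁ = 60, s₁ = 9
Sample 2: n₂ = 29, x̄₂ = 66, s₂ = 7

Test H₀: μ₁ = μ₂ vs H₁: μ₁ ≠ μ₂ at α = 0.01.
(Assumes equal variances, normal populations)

Pooled variance: s²_p = [20×9² + 28×7²]/(48) = 62.3333
s_p = 7.8951
SE = s_p×√(1/n₁ + 1/n₂) = 7.8951×√(1/21 + 1/29) = 2.2622
t = (x̄₁ - x̄₂)/SE = (60 - 66)/2.2622 = -2.6523
df = 48, t-critical = ±2.682
Decision: fail to reject H₀

Answer: t = -2.6523, fail to reject H₀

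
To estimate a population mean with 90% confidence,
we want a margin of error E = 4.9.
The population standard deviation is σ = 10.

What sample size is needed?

z_0.05 = 1.645
n = (z×σ/E)² = (1.645×10/4.9)²
n = 11.2704
Round up: n = 12

Answer: n = 12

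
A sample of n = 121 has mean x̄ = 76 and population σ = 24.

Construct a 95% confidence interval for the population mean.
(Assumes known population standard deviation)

Answer: (71.7237, 80.2763)

Derivation:
Confidence level: 95%, α = 0.05
z_0.025 = 1.960
SE = σ/√n = 24/√121 = 2.1818
Margin of error = 1.960 × 2.1818 = 4.2763
CI: x̄ ± margin = 76 ± 4.2763
CI: (71.7237, 80.2763)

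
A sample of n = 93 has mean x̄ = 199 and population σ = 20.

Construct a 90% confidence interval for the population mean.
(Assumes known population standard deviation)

Answer: (195.5884, 202.4116)

Derivation:
Confidence level: 90%, α = 0.1
z_0.05 = 1.645
SE = σ/√n = 20/√93 = 2.0739
Margin of error = 1.645 × 2.0739 = 3.4116
CI: x̄ ± margin = 199 ± 3.4116
CI: (195.5884, 202.4116)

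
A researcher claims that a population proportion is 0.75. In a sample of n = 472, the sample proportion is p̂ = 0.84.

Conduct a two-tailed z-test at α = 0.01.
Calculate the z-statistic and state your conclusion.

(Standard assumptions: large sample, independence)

H₀: p = 0.75, H₁: p ≠ 0.75
Standard error: SE = √(p₀(1-p₀)/n) = √(0.75×0.25/472) = 0.019931
z-statistic: z = (p̂ - p₀)/SE = (0.84 - 0.75)/0.019931 = 4.5156
Critical value: z_0.005 = ±2.576
p-value < 0.0001
Decision: reject H₀ at α = 0.01

Answer: z = 4.5156, reject H₀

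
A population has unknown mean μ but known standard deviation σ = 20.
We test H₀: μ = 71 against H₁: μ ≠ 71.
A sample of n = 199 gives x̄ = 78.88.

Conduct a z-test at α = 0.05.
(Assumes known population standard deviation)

Answer: z = 5.5579, reject H₀

Derivation:
Standard error: SE = σ/√n = 20/√199 = 1.4178
z-statistic: z = (x̄ - μ₀)/SE = (78.88 - 71)/1.4178 = 5.5579
Critical value: ±1.960
p-value < 0.0001
Decision: reject H₀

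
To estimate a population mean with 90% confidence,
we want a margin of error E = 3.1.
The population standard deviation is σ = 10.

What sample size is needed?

z_0.05 = 1.645
n = (z×σ/E)² = (1.645×10/3.1)²
n = 28.1584
Round up: n = 29

Answer: n = 29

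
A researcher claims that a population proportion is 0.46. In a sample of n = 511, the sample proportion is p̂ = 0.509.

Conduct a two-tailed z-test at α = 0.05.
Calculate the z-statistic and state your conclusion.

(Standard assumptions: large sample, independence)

H₀: p = 0.46, H₁: p ≠ 0.46
Standard error: SE = √(p₀(1-p₀)/n) = √(0.46×0.54/511) = 0.022048
z-statistic: z = (p̂ - p₀)/SE = (0.509 - 0.46)/0.022048 = 2.2224
Critical value: z_0.025 = ±1.960
p-value = 0.0263
Decision: reject H₀ at α = 0.05

Answer: z = 2.2224, reject H₀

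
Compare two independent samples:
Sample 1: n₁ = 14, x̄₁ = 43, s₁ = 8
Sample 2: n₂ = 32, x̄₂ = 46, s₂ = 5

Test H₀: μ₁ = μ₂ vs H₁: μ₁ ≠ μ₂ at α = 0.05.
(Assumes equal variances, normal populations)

Answer: t = -1.5492, fail to reject H₀

Derivation:
Pooled variance: s²_p = [13×8² + 31×5²]/(44) = 36.5227
s_p = 6.0434
SE = s_p×√(1/n₁ + 1/n₂) = 6.0434×√(1/14 + 1/32) = 1.9365
t = (x̄₁ - x̄₂)/SE = (43 - 46)/1.9365 = -1.5492
df = 44, t-critical = ±2.015
Decision: fail to reject H₀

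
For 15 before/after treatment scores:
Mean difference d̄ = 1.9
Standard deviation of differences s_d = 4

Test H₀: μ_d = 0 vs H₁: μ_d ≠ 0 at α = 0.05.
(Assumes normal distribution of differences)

Answer: t = 1.8397, fail to reject H₀

Derivation:
df = n - 1 = 14
SE = s_d/√n = 4/√15 = 1.0328
t = d̄/SE = 1.9/1.0328 = 1.8397
Critical value: t_{0.025,14} = ±2.145
p-value ≈ 0.0871
Decision: fail to reject H₀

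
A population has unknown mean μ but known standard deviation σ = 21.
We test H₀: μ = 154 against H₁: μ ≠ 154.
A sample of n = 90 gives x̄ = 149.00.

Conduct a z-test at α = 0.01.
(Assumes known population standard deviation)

Answer: z = -2.2588, fail to reject H₀

Derivation:
Standard error: SE = σ/√n = 21/√90 = 2.2136
z-statistic: z = (x̄ - μ₀)/SE = (149.00 - 154)/2.2136 = -2.2588
Critical value: ±2.576
p-value = 0.0239
Decision: fail to reject H₀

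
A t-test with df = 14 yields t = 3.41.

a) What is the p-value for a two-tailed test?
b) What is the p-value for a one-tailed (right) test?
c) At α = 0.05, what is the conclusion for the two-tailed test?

Answer: a) 0.0042, b) 0.0021, c) reject H₀

Derivation:
Using t-distribution with df = 14:
a) Two-tailed: p = 2×P(T > 3.41) = 0.0042
b) One-tailed: p = P(T > 3.41) = 0.0021
c) 0.0042 < 0.05, reject H₀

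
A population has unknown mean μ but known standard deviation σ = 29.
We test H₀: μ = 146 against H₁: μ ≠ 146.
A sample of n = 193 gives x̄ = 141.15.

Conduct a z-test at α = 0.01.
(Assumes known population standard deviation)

Standard error: SE = σ/√n = 29/√193 = 2.0875
z-statistic: z = (x̄ - μ₀)/SE = (141.15 - 146)/2.0875 = -2.3234
Critical value: ±2.576
p-value = 0.0202
Decision: fail to reject H₀

Answer: z = -2.3234, fail to reject H₀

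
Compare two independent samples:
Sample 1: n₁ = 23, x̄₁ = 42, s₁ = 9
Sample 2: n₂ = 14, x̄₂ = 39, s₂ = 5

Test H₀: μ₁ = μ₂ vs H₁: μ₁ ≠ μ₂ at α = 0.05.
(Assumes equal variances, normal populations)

Answer: t = 1.1406, fail to reject H₀

Derivation:
Pooled variance: s²_p = [22×9² + 13×5²]/(35) = 60.2000
s_p = 7.7589
SE = s_p×√(1/n₁ + 1/n₂) = 7.7589×√(1/23 + 1/14) = 2.6301
t = (x̄₁ - x̄₂)/SE = (42 - 39)/2.6301 = 1.1406
df = 35, t-critical = ±2.030
Decision: fail to reject H₀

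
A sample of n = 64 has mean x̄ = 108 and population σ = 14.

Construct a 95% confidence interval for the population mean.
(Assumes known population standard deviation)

Confidence level: 95%, α = 0.05
z_0.025 = 1.960
SE = σ/√n = 14/√64 = 1.7500
Margin of error = 1.960 × 1.7500 = 3.4300
CI: x̄ ± margin = 108 ± 3.4300
CI: (104.5700, 111.4300)

Answer: (104.5700, 111.4300)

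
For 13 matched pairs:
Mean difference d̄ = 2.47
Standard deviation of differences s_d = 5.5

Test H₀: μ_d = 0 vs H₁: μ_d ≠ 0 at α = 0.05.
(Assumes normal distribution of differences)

df = n - 1 = 12
SE = s_d/√n = 5.5/√13 = 1.5254
t = d̄/SE = 2.47/1.5254 = 1.6192
Critical value: t_{0.025,12} = ±2.179
p-value ≈ 0.1314
Decision: fail to reject H₀

Answer: t = 1.6192, fail to reject H₀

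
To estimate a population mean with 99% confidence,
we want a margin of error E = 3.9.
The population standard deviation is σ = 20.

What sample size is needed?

z_0.005 = 2.576
n = (z×σ/E)² = (2.576×20/3.9)²
n = 174.5109
Round up: n = 175

Answer: n = 175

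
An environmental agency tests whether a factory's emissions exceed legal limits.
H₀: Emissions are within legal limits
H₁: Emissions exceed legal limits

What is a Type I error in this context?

Answer: Citing a compliant factory for excess emissions

Derivation:
Type I error: rejecting H₀ when it is actually true (false positive).
Type II error: failing to reject H₀ when H₁ is actually true (false negative).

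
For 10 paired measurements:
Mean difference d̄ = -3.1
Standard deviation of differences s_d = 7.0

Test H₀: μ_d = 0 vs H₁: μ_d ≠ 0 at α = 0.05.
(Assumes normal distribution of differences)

df = n - 1 = 9
SE = s_d/√n = 7.0/√10 = 2.2136
t = d̄/SE = -3.1/2.2136 = -1.4004
Critical value: t_{0.025,9} = ±2.262
p-value ≈ 0.1949
Decision: fail to reject H₀

Answer: t = -1.4004, fail to reject H₀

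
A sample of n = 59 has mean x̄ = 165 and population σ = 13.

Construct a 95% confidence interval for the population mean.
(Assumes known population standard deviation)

Confidence level: 95%, α = 0.05
z_0.025 = 1.960
SE = σ/√n = 13/√59 = 1.6925
Margin of error = 1.960 × 1.6925 = 3.3173
CI: x̄ ± margin = 165 ± 3.3173
CI: (161.6827, 168.3173)

Answer: (161.6827, 168.3173)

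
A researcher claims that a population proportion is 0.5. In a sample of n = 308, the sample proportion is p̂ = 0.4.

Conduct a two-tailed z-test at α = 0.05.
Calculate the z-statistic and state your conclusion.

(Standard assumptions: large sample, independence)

H₀: p = 0.5, H₁: p ≠ 0.5
Standard error: SE = √(p₀(1-p₀)/n) = √(0.5×0.5/308) = 0.028490
z-statistic: z = (p̂ - p₀)/SE = (0.4 - 0.5)/0.028490 = -3.5100
Critical value: z_0.025 = ±1.960
p-value = 0.0004
Decision: reject H₀ at α = 0.05

Answer: z = -3.5100, reject H₀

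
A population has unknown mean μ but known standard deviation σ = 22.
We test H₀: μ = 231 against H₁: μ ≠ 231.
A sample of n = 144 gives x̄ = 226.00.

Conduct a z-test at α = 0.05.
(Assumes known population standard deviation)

Answer: z = -2.7273, reject H₀

Derivation:
Standard error: SE = σ/√n = 22/√144 = 1.8333
z-statistic: z = (x̄ - μ₀)/SE = (226.00 - 231)/1.8333 = -2.7273
Critical value: ±1.960
p-value = 0.0064
Decision: reject H₀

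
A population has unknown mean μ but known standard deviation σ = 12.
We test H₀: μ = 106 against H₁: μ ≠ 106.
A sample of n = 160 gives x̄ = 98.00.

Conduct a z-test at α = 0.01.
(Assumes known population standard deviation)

Answer: z = -8.4326, reject H₀

Derivation:
Standard error: SE = σ/√n = 12/√160 = 0.9487
z-statistic: z = (x̄ - μ₀)/SE = (98.00 - 106)/0.9487 = -8.4326
Critical value: ±2.576
p-value < 0.0001
Decision: reject H₀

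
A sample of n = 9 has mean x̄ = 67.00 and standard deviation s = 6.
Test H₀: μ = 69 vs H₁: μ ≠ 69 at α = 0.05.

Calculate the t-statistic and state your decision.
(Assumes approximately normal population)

Answer: t = -1.0000, fail to reject H₀

Derivation:
df = n - 1 = 8
SE = s/√n = 6/√9 = 2.0000
t = (x̄ - μ₀)/SE = (67.00 - 69)/2.0000 = -1.0000
Critical value: t_{0.025,8} = ±2.306
p-value ≈ 0.3466
Decision: fail to reject H₀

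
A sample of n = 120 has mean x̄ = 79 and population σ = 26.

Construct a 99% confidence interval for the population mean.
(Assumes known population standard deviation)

Confidence level: 99%, α = 0.01
z_0.005 = 2.576
SE = σ/√n = 26/√120 = 2.3735
Margin of error = 2.576 × 2.3735 = 6.1141
CI: x̄ ± margin = 79 ± 6.1141
CI: (72.8859, 85.1141)

Answer: (72.8859, 85.1141)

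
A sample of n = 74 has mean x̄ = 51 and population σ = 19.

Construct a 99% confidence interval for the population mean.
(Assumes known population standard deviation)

Answer: (45.3104, 56.6896)

Derivation:
Confidence level: 99%, α = 0.01
z_0.005 = 2.576
SE = σ/√n = 19/√74 = 2.2087
Margin of error = 2.576 × 2.2087 = 5.6896
CI: x̄ ± margin = 51 ± 5.6896
CI: (45.3104, 56.6896)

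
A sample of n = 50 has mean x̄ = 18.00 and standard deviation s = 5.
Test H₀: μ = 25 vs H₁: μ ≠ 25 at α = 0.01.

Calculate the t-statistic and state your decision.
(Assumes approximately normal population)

Answer: t = -9.8996, reject H₀

Derivation:
df = n - 1 = 49
SE = s/√n = 5/√50 = 0.7071
t = (x̄ - μ₀)/SE = (18.00 - 25)/0.7071 = -9.8996
Critical value: t_{0.005,49} = ±2.680
p-value < 0.0001
Decision: reject H₀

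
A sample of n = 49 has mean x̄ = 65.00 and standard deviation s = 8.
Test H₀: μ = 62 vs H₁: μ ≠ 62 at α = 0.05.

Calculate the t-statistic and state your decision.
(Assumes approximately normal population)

Answer: t = 2.6249, reject H₀

Derivation:
df = n - 1 = 48
SE = s/√n = 8/√49 = 1.1429
t = (x̄ - μ₀)/SE = (65.00 - 62)/1.1429 = 2.6249
Critical value: t_{0.025,48} = ±2.011
p-value ≈ 0.0116
Decision: reject H₀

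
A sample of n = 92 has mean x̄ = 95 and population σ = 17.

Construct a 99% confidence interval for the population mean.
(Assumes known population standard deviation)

Confidence level: 99%, α = 0.01
z_0.005 = 2.576
SE = σ/√n = 17/√92 = 1.7724
Margin of error = 2.576 × 1.7724 = 4.5657
CI: x̄ ± margin = 95 ± 4.5657
CI: (90.4343, 99.5657)

Answer: (90.4343, 99.5657)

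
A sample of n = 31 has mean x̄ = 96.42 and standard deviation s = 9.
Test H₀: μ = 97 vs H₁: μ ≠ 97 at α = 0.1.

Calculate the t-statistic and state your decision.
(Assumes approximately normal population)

Answer: t = -0.3588, fail to reject H₀

Derivation:
df = n - 1 = 30
SE = s/√n = 9/√31 = 1.6164
t = (x̄ - μ₀)/SE = (96.42 - 97)/1.6164 = -0.3588
Critical value: t_{0.05,30} = ±1.697
p-value ≈ 0.7223
Decision: fail to reject H₀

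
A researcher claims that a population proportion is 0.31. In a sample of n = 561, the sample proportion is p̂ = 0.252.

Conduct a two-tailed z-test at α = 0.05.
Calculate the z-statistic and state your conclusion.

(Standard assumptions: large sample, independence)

Answer: z = -2.9704, reject H₀

Derivation:
H₀: p = 0.31, H₁: p ≠ 0.31
Standard error: SE = √(p₀(1-p₀)/n) = √(0.31×0.69/561) = 0.019526
z-statistic: z = (p̂ - p₀)/SE = (0.252 - 0.31)/0.019526 = -2.9704
Critical value: z_0.025 = ±1.960
p-value = 0.0030
Decision: reject H₀ at α = 0.05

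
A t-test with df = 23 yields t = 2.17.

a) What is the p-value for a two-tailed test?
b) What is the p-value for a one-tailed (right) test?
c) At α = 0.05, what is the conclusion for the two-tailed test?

Using t-distribution with df = 23:
a) Two-tailed: p = 2×P(T > 2.17) = 0.0406
b) One-tailed: p = P(T > 2.17) = 0.0203
c) 0.0406 < 0.05, reject H₀

Answer: a) 0.0406, b) 0.0203, c) reject H₀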